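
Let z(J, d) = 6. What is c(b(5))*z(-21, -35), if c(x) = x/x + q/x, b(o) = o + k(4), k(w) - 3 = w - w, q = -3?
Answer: 15/4 ≈ 3.7500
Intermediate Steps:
k(w) = 3 (k(w) = 3 + (w - w) = 3 + 0 = 3)
b(o) = 3 + o (b(o) = o + 3 = 3 + o)
c(x) = 1 - 3/x (c(x) = x/x - 3/x = 1 - 3/x)
c(b(5))*z(-21, -35) = ((-3 + (3 + 5))/(3 + 5))*6 = ((-3 + 8)/8)*6 = ((⅛)*5)*6 = (5/8)*6 = 15/4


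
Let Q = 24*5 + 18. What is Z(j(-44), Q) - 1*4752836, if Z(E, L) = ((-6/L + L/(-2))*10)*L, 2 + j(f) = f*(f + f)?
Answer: -4848116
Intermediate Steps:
Q = 138 (Q = 120 + 18 = 138)
j(f) = -2 + 2*f² (j(f) = -2 + f*(f + f) = -2 + f*(2*f) = -2 + 2*f²)
Z(E, L) = L*(-60/L - 5*L) (Z(E, L) = ((-6/L + L*(-½))*10)*L = ((-6/L - L/2)*10)*L = (-60/L - 5*L)*L = L*(-60/L - 5*L))
Z(j(-44), Q) - 1*4752836 = (-60 - 5*138²) - 1*4752836 = (-60 - 5*19044) - 4752836 = (-60 - 95220) - 4752836 = -95280 - 4752836 = -4848116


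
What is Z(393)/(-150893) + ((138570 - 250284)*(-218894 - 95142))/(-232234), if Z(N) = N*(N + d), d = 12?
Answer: -2646849019767141/17521242481 ≈ -1.5107e+5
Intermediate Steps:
Z(N) = N*(12 + N) (Z(N) = N*(N + 12) = N*(12 + N))
Z(393)/(-150893) + ((138570 - 250284)*(-218894 - 95142))/(-232234) = (393*(12 + 393))/(-150893) + ((138570 - 250284)*(-218894 - 95142))/(-232234) = (393*405)*(-1/150893) - 111714*(-314036)*(-1/232234) = 159165*(-1/150893) + 35082217704*(-1/232234) = -159165/150893 - 17541108852/116117 = -2646849019767141/17521242481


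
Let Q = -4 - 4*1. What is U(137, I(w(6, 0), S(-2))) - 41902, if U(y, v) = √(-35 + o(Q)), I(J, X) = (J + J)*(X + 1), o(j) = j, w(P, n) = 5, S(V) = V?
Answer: -41902 + I*√43 ≈ -41902.0 + 6.5574*I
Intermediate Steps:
Q = -8 (Q = -4 - 4 = -8)
I(J, X) = 2*J*(1 + X) (I(J, X) = (2*J)*(1 + X) = 2*J*(1 + X))
U(y, v) = I*√43 (U(y, v) = √(-35 - 8) = √(-43) = I*√43)
U(137, I(w(6, 0), S(-2))) - 41902 = I*√43 - 41902 = -41902 + I*√43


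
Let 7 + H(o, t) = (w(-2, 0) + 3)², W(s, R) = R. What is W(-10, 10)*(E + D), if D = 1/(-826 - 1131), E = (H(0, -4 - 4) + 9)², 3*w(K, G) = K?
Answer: 87848920/158517 ≈ 554.19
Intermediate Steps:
w(K, G) = K/3
H(o, t) = -14/9 (H(o, t) = -7 + ((⅓)*(-2) + 3)² = -7 + (-⅔ + 3)² = -7 + (7/3)² = -7 + 49/9 = -14/9)
E = 4489/81 (E = (-14/9 + 9)² = (67/9)² = 4489/81 ≈ 55.420)
D = -1/1957 (D = 1/(-1957) = -1/1957 ≈ -0.00051099)
W(-10, 10)*(E + D) = 10*(4489/81 - 1/1957) = 10*(8784892/158517) = 87848920/158517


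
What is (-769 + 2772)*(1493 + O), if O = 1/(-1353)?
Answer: 4046116084/1353 ≈ 2.9905e+6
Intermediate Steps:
O = -1/1353 ≈ -0.00073910
(-769 + 2772)*(1493 + O) = (-769 + 2772)*(1493 - 1/1353) = 2003*(2020028/1353) = 4046116084/1353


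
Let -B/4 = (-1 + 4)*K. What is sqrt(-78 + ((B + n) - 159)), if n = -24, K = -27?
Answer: 3*sqrt(7) ≈ 7.9373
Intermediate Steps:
B = 324 (B = -4*(-1 + 4)*(-27) = -12*(-27) = -4*(-81) = 324)
sqrt(-78 + ((B + n) - 159)) = sqrt(-78 + ((324 - 24) - 159)) = sqrt(-78 + (300 - 159)) = sqrt(-78 + 141) = sqrt(63) = 3*sqrt(7)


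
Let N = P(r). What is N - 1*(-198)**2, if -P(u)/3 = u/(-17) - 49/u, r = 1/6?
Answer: -1302947/34 ≈ -38322.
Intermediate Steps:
r = 1/6 ≈ 0.16667
P(u) = 147/u + 3*u/17 (P(u) = -3*(u/(-17) - 49/u) = -3*(u*(-1/17) - 49/u) = -3*(-u/17 - 49/u) = -3*(-49/u - u/17) = 147/u + 3*u/17)
N = 29989/34 (N = 147/(1/6) + (3/17)*(1/6) = 147*6 + 1/34 = 882 + 1/34 = 29989/34 ≈ 882.03)
N - 1*(-198)**2 = 29989/34 - 1*(-198)**2 = 29989/34 - 1*39204 = 29989/34 - 39204 = -1302947/34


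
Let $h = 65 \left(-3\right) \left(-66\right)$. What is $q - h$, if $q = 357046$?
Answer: $344176$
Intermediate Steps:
$h = 12870$ ($h = \left(-195\right) \left(-66\right) = 12870$)
$q - h = 357046 - 12870 = 344176$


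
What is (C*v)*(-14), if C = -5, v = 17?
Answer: 1190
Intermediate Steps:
(C*v)*(-14) = -5*17*(-14) = -85*(-14) = 1190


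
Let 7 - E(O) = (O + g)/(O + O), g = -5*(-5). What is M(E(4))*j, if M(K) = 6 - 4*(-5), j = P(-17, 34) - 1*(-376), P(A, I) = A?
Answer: 9334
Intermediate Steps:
g = 25
E(O) = 7 - (25 + O)/(2*O) (E(O) = 7 - (O + 25)/(O + O) = 7 - (25 + O)/(2*O))
j = 359 (j = -17 - 1*(-376) = -17 + 376 = 359)
M(K) = 26 (M(K) = 6 + 20 = 26)
M(E(4))*j = 26*359 = 9334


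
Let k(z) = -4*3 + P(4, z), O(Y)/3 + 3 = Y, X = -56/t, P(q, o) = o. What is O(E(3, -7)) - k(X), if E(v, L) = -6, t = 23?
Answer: -289/23 ≈ -12.565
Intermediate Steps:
X = -56/23 ≈ -2.4348
O(Y) = -9 + 3*Y
k(z) = -12 + z (k(z) = -4*3 + z = -12 + z)
O(E(3, -7)) - k(X) = (-9 + 3*(-6)) - (-12 - 56/23) = (-9 - 18) - 1*(-332/23) = -27 + 332/23 = -289/23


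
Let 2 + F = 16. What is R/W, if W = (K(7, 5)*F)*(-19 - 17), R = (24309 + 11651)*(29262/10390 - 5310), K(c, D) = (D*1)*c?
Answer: 8262055427/763665 ≈ 10819.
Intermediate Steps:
F = 14 (F = -2 + 16 = 14)
K(c, D) = D*c
R = -198289330248/1039 (R = 35960*(29262*(1/10390) - 5310) = 35960*(14631/5195 - 5310) = 35960*(-27570819/5195) = -198289330248/1039 ≈ -1.9085e+8)
W = -17640 (W = ((5*7)*14)*(-19 - 17) = (35*14)*(-36) = 490*(-36) = -17640)
R/W = -198289330248/1039/(-17640) = -198289330248/1039*(-1/17640) = 8262055427/763665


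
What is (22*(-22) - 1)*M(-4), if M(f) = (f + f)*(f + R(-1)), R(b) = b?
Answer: -19400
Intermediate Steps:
M(f) = 2*f*(-1 + f) (M(f) = (f + f)*(f - 1) = (2*f)*(-1 + f) = 2*f*(-1 + f))
(22*(-22) - 1)*M(-4) = (22*(-22) - 1)*(2*(-4)*(-1 - 4)) = (-484 - 1)*(2*(-4)*(-5)) = -485*40 = -19400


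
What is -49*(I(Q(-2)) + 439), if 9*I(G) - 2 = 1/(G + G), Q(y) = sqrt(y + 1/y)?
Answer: -193697/9 + 49*I*sqrt(10)/90 ≈ -21522.0 + 1.7217*I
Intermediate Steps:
Q(y) = sqrt(y + 1/y)
I(G) = 2/9 + 1/(18*G) (I(G) = 2/9 + 1/(9*(G + G)) = 2/9 + 1/(9*((2*G))) = 2/9 + (1/(2*G))/9 = 2/9 + 1/(18*G))
-49*(I(Q(-2)) + 439) = -49*((1 + 4*sqrt(-2 + 1/(-2)))/(18*(sqrt(-2 + 1/(-2)))) + 439) = -49*((1 + 4*sqrt(-2 - 1/2))/(18*(sqrt(-2 - 1/2))) + 439) = -49*((1 + 4*sqrt(-5/2))/(18*(sqrt(-5/2))) + 439) = -49*((1 + 4*(I*sqrt(10)/2))/(18*((I*sqrt(10)/2))) + 439) = -49*((-I*sqrt(10)/5)*(1 + 2*I*sqrt(10))/18 + 439) = -49*(-I*sqrt(10)*(1 + 2*I*sqrt(10))/90 + 439) = -49*(439 - I*sqrt(10)*(1 + 2*I*sqrt(10))/90) = -21511 + 49*I*sqrt(10)*(1 + 2*I*sqrt(10))/90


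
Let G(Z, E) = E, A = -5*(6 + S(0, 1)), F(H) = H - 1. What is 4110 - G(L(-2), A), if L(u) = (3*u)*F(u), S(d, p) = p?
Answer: 4145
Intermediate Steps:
F(H) = -1 + H
L(u) = 3*u*(-1 + u) (L(u) = (3*u)*(-1 + u) = 3*u*(-1 + u))
A = -35 (A = -5*(6 + 1) = -5*7 = -35)
4110 - G(L(-2), A) = 4110 - 1*(-35) = 4110 + 35 = 4145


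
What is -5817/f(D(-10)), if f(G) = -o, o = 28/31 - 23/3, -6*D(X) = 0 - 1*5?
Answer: -540981/629 ≈ -860.07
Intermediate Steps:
D(X) = 5/6 (D(X) = -(0 - 1*5)/6 = -(0 - 5)/6 = -1/6*(-5) = 5/6)
o = -629/93 (o = 28*(1/31) - 23*1/3 = 28/31 - 23/3 = -629/93 ≈ -6.7634)
f(G) = 629/93 (f(G) = -1*(-629/93) = 629/93)
-5817/f(D(-10)) = -5817/629/93 = -5817*93/629 = -540981/629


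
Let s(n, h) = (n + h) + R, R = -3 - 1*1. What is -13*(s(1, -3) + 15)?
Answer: -117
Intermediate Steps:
R = -4 (R = -3 - 1 = -4)
s(n, h) = -4 + h + n (s(n, h) = (n + h) - 4 = (h + n) - 4 = -4 + h + n)
-13*(s(1, -3) + 15) = -13*((-4 - 3 + 1) + 15) = -13*(-6 + 15) = -13*9 = -117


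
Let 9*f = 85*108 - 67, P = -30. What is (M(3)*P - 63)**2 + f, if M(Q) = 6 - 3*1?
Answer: 219794/9 ≈ 24422.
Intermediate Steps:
M(Q) = 3 (M(Q) = 6 - 3 = 3)
f = 9113/9 (f = (85*108 - 67)/9 = (9180 - 67)/9 = (1/9)*9113 = 9113/9 ≈ 1012.6)
(M(3)*P - 63)**2 + f = (3*(-30) - 63)**2 + 9113/9 = (-90 - 63)**2 + 9113/9 = (-153)**2 + 9113/9 = 23409 + 9113/9 = 219794/9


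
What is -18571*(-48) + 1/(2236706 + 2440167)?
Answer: 4169002007185/4676873 ≈ 8.9141e+5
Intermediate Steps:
-18571*(-48) + 1/(2236706 + 2440167) = 891408 + 1/4676873 = 4169002007185/4676873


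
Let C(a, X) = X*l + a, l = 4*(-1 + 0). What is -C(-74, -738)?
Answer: -2878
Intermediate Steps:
l = -4 (l = 4*(-1) = -4)
C(a, X) = a - 4*X (C(a, X) = X*(-4) + a = -4*X + a = a - 4*X)
-C(-74, -738) = -(-74 - 4*(-738)) = -(-74 + 2952) = -1*2878 = -2878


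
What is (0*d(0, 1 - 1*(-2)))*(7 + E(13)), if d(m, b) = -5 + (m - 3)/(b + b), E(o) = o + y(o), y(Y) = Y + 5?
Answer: 0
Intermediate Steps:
y(Y) = 5 + Y
E(o) = 5 + 2*o (E(o) = o + (5 + o) = 5 + 2*o)
d(m, b) = -5 + (-3 + m)/(2*b) (d(m, b) = -5 + (-3 + m)/((2*b)) = -5 + (-3 + m)*(1/(2*b)) = -5 + (-3 + m)/(2*b))
(0*d(0, 1 - 1*(-2)))*(7 + E(13)) = (0*((-3 + 0 - 10*(1 - 1*(-2)))/(2*(1 - 1*(-2)))))*(7 + (5 + 2*13)) = (0*((-3 + 0 - 10*(1 + 2))/(2*(1 + 2))))*(7 + (5 + 26)) = (0*((1/2)*(-3 + 0 - 10*3)/3))*(7 + 31) = (0*((1/2)*(1/3)*(-3 + 0 - 30)))*38 = (0*((1/2)*(1/3)*(-33)))*38 = (0*(-11/2))*38 = 0*38 = 0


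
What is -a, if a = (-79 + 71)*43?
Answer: 344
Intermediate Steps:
a = -344 (a = -8*43 = -344)
-a = -1*(-344) = 344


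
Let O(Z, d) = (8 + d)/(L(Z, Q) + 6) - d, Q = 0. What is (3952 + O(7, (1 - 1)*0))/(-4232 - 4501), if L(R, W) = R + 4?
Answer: -67192/148461 ≈ -0.45259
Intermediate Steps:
L(R, W) = 4 + R
O(Z, d) = -d + (8 + d)/(10 + Z) (O(Z, d) = (8 + d)/((4 + Z) + 6) - d = (8 + d)/(10 + Z) - d = -d + (8 + d)/(10 + Z))
(3952 + O(7, (1 - 1)*0))/(-4232 - 4501) = (3952 + (8 - 9*(1 - 1)*0 - 1*7*(1 - 1)*0)/(10 + 7))/(-4232 - 4501) = (3952 + (8 - 0*0 - 1*7*0*0)/17)/(-8733) = (3952 + (8 - 9*0 - 1*7*0)/17)*(-1/8733) = (3952 + (8 + 0 + 0)/17)*(-1/8733) = (3952 + (1/17)*8)*(-1/8733) = (3952 + 8/17)*(-1/8733) = (67192/17)*(-1/8733) = -67192/148461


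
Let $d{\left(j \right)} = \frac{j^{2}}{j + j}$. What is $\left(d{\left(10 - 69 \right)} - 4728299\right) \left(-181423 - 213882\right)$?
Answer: $\frac{3738263795385}{2} \approx 1.8691 \cdot 10^{12}$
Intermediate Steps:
$d{\left(j \right)} = \frac{j}{2}$ ($d{\left(j \right)} = \frac{j^{2}}{2 j} = \frac{1}{2 j} j^{2} = \frac{j}{2}$)
$\left(d{\left(10 - 69 \right)} - 4728299\right) \left(-181423 - 213882\right) = \left(\frac{10 - 69}{2} - 4728299\right) \left(-181423 - 213882\right) = \left(\frac{10 - 69}{2} - 4728299\right) \left(-395305\right) = \left(\frac{1}{2} \left(-59\right) - 4728299\right) \left(-395305\right) = \left(- \frac{59}{2} - 4728299\right) \left(-395305\right) = \left(- \frac{9456657}{2}\right) \left(-395305\right) = \frac{3738263795385}{2}$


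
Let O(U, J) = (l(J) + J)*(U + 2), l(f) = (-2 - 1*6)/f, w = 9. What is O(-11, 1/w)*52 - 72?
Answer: 33572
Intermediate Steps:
l(f) = -8/f (l(f) = (-2 - 6)/f = -8/f)
O(U, J) = (2 + U)*(J - 8/J) (O(U, J) = (-8/J + J)*(U + 2) = (J - 8/J)*(2 + U) = (2 + U)*(J - 8/J))
O(-11, 1/w)*52 - 72 = ((-16 - 8*(-11) + (1/9)**2*(2 - 11))/(1/9))*52 - 72 = ((-16 + 88 + (1/9)**2*(-9))/(1/9))*52 - 72 = (9*(-16 + 88 + (1/81)*(-9)))*52 - 72 = (9*(-16 + 88 - 1/9))*52 - 72 = (9*(647/9))*52 - 72 = 647*52 - 72 = 33644 - 72 = 33572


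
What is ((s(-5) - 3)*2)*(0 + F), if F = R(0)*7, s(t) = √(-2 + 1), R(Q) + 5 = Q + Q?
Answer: 210 - 70*I ≈ 210.0 - 70.0*I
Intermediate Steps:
R(Q) = -5 + 2*Q (R(Q) = -5 + (Q + Q) = -5 + 2*Q)
s(t) = I (s(t) = √(-1) = I)
F = -35 (F = (-5 + 2*0)*7 = (-5 + 0)*7 = -5*7 = -35)
((s(-5) - 3)*2)*(0 + F) = ((I - 3)*2)*(0 - 35) = ((-3 + I)*2)*(-35) = (-6 + 2*I)*(-35) = 210 - 70*I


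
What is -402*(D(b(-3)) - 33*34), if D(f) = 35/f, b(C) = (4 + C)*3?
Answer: 446354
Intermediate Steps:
b(C) = 12 + 3*C
-402*(D(b(-3)) - 33*34) = -402*(35/(12 + 3*(-3)) - 33*34) = -402*(35/(12 - 9) - 1122) = -402*(35/3 - 1122) = -402*(-3331/3) = 446354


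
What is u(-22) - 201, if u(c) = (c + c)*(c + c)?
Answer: 1735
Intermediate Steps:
u(c) = 4*c² (u(c) = (2*c)*(2*c) = 4*c²)
u(-22) - 201 = 4*(-22)² - 201 = 4*484 - 201 = 1936 - 201 = 1735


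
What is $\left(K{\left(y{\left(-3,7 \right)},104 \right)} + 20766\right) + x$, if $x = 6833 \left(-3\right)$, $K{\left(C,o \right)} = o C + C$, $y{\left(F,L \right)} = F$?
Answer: $-48$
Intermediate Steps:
$K{\left(C,o \right)} = C + C o$ ($K{\left(C,o \right)} = C o + C = C + C o$)
$x = -20499$
$\left(K{\left(y{\left(-3,7 \right)},104 \right)} + 20766\right) + x = \left(- 3 \left(1 + 104\right) + 20766\right) - 20499 = \left(\left(-3\right) 105 + 20766\right) - 20499 = \left(-315 + 20766\right) - 20499 = 20451 - 20499 = -48$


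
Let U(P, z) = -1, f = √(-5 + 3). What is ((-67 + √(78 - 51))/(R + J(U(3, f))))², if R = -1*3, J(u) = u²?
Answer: 1129 - 201*√3/2 ≈ 954.93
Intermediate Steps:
f = I*√2 (f = √(-2) = I*√2 ≈ 1.4142*I)
R = -3
((-67 + √(78 - 51))/(R + J(U(3, f))))² = ((-67 + √(78 - 51))/(-3 + (-1)²))² = ((-67 + √27)/(-3 + 1))² = ((-67 + 3*√3)/(-2))² = ((-67 + 3*√3)*(-½))² = (67/2 - 3*√3/2)²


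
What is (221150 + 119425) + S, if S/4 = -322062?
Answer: -947673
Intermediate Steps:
S = -1288248 (S = 4*(-322062) = -1288248)
(221150 + 119425) + S = (221150 + 119425) - 1288248 = 340575 - 1288248 = -947673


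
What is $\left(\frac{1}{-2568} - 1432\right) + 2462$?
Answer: $\frac{2645039}{2568} \approx 1030.0$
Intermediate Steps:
$\left(\frac{1}{-2568} - 1432\right) + 2462 = \left(- \frac{1}{2568} - 1432\right) + 2462 = - \frac{3677377}{2568} + 2462 = \frac{2645039}{2568}$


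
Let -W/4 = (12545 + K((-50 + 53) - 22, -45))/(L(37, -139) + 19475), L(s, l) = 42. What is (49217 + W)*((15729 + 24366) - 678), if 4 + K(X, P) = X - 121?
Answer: 37860761064945/19517 ≈ 1.9399e+9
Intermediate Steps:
K(X, P) = -125 + X (K(X, P) = -4 + (X - 121) = -4 + (-121 + X) = -125 + X)
W = -49604/19517 (W = -4*(12545 + (-125 + ((-50 + 53) - 22)))/(42 + 19475) = -4*(12545 + (-125 + (3 - 22)))/19517 = -4*(12545 + (-125 - 19))/19517 = -4*(12545 - 144)/19517 = -49604/19517 ≈ -2.5416)
(49217 + W)*((15729 + 24366) - 678) = (49217 - 49604/19517)*((15729 + 24366) - 678) = 960518585*(40095 - 678)/19517 = (960518585/19517)*39417 = 37860761064945/19517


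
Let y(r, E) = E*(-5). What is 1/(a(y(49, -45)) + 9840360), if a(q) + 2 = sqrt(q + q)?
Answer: 4920179/48416322783857 - 15*sqrt(2)/96832645567714 ≈ 1.0162e-7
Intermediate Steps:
y(r, E) = -5*E
a(q) = -2 + sqrt(2)*sqrt(q) (a(q) = -2 + sqrt(q + q) = -2 + sqrt(2*q) = -2 + sqrt(2)*sqrt(q))
1/(a(y(49, -45)) + 9840360) = 1/((-2 + sqrt(2)*sqrt(-5*(-45))) + 9840360) = 1/((-2 + sqrt(2)*sqrt(225)) + 9840360) = 1/((-2 + sqrt(2)*15) + 9840360) = 1/((-2 + 15*sqrt(2)) + 9840360) = 1/(9840358 + 15*sqrt(2))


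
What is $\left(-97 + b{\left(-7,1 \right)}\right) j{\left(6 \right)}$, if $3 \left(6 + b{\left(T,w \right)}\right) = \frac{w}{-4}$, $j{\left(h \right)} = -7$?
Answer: $\frac{8659}{12} \approx 721.58$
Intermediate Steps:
$b{\left(T,w \right)} = -6 - \frac{w}{12}$ ($b{\left(T,w \right)} = -6 + \frac{w \frac{1}{-4}}{3} = -6 + \frac{w \left(- \frac{1}{4}\right)}{3} = -6 + \frac{\left(- \frac{1}{4}\right) w}{3} = -6 - \frac{w}{12}$)
$\left(-97 + b{\left(-7,1 \right)}\right) j{\left(6 \right)} = \left(-97 - \frac{73}{12}\right) \left(-7\right) = \left(- \frac{1237}{12}\right) \left(-7\right) = \frac{8659}{12}$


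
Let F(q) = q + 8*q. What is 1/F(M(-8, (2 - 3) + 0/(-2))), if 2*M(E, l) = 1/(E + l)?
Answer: -2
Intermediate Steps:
M(E, l) = 1/(2*(E + l))
F(q) = 9*q
1/F(M(-8, (2 - 3) + 0/(-2))) = 1/(9*(1/(2*(-8 + ((2 - 3) + 0/(-2)))))) = 1/(9*(1/(2*(-8 + (-1 + 0*(-½)))))) = 1/(9*(1/(2*(-8 + (-1 + 0))))) = 1/(9*(1/(2*(-8 - 1)))) = 1/(9*((½)/(-9))) = 1/(9*((½)*(-⅑))) = 1/(9*(-1/18)) = 1/(-½) = -2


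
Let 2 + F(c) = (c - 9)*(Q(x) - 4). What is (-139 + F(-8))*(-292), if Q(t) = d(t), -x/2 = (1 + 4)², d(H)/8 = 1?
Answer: 61028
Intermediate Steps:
d(H) = 8 (d(H) = 8*1 = 8)
x = -50 (x = -2*(1 + 4)² = -2*5² = -2*25 = -50)
Q(t) = 8
F(c) = -38 + 4*c (F(c) = -2 + (c - 9)*(8 - 4) = -2 + (-9 + c)*4 = -2 + (-36 + 4*c) = -38 + 4*c)
(-139 + F(-8))*(-292) = (-139 + (-38 + 4*(-8)))*(-292) = (-139 + (-38 - 32))*(-292) = (-139 - 70)*(-292) = -209*(-292) = 61028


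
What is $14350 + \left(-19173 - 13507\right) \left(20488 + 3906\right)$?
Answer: $-797181570$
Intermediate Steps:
$14350 + \left(-19173 - 13507\right) \left(20488 + 3906\right) = 14350 - 797195920 = -797181570$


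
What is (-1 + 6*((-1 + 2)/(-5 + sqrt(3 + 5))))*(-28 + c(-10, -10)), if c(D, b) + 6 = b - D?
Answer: 94 + 24*sqrt(2) ≈ 127.94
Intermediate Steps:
c(D, b) = -6 + b - D (c(D, b) = -6 + (b - D) = -6 + b - D)
(-1 + 6*((-1 + 2)/(-5 + sqrt(3 + 5))))*(-28 + c(-10, -10)) = (-1 + 6*((-1 + 2)/(-5 + sqrt(3 + 5))))*(-28 + (-6 - 10 - 1*(-10))) = (-1 + 6*(1/(-5 + sqrt(8))))*(-28 + (-6 - 10 + 10)) = (-1 + 6*(1/(-5 + 2*sqrt(2))))*(-28 - 6) = (-1 + 6/(-5 + 2*sqrt(2)))*(-34) = 34 - 204/(-5 + 2*sqrt(2))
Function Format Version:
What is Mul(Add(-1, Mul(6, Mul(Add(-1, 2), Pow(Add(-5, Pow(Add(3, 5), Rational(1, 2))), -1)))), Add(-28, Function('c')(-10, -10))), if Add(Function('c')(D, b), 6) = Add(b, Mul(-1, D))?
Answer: Add(94, Mul(24, Pow(2, Rational(1, 2)))) ≈ 127.94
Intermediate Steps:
Function('c')(D, b) = Add(-6, b, Mul(-1, D)) (Function('c')(D, b) = Add(-6, Add(b, Mul(-1, D))) = Add(-6, b, Mul(-1, D)))
Mul(Add(-1, Mul(6, Mul(Add(-1, 2), Pow(Add(-5, Pow(Add(3, 5), Rational(1, 2))), -1)))), Add(-28, Function('c')(-10, -10))) = Mul(Add(-1, Mul(6, Mul(Add(-1, 2), Pow(Add(-5, Pow(Add(3, 5), Rational(1, 2))), -1)))), Add(-28, Add(-6, -10, Mul(-1, -10)))) = Mul(Add(-1, Mul(6, Mul(1, Pow(Add(-5, Pow(8, Rational(1, 2))), -1)))), Add(-28, Add(-6, -10, 10))) = Mul(Add(-1, Mul(6, Mul(1, Pow(Add(-5, Mul(2, Pow(2, Rational(1, 2)))), -1)))), Add(-28, -6)) = Mul(Add(-1, Mul(6, Pow(Add(-5, Mul(2, Pow(2, Rational(1, 2)))), -1))), -34) = Add(34, Mul(-204, Pow(Add(-5, Mul(2, Pow(2, Rational(1, 2)))), -1)))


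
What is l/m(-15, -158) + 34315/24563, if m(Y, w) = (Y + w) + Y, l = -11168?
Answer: 70192701/1154461 ≈ 60.801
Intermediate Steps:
m(Y, w) = w + 2*Y
l/m(-15, -158) + 34315/24563 = -11168/(-158 + 2*(-15)) + 34315/24563 = -11168/(-158 - 30) + 34315*(1/24563) = -11168/(-188) + 34315/24563 = -11168*(-1/188) + 34315/24563 = 2792/47 + 34315/24563 = 70192701/1154461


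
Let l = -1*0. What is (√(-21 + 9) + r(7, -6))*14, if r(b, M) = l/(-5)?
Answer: 28*I*√3 ≈ 48.497*I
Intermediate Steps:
l = 0
r(b, M) = 0 (r(b, M) = 0/(-5) = 0*(-⅕) = 0)
(√(-21 + 9) + r(7, -6))*14 = (√(-21 + 9) + 0)*14 = (√(-12) + 0)*14 = (2*I*√3 + 0)*14 = (2*I*√3)*14 = 28*I*√3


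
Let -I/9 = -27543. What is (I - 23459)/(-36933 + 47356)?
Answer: 224428/10423 ≈ 21.532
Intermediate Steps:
I = 247887 (I = -9*(-27543) = 247887)
(I - 23459)/(-36933 + 47356) = (247887 - 23459)/(-36933 + 47356) = 224428/10423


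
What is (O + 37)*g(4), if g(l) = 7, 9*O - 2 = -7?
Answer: 2296/9 ≈ 255.11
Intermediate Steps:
O = -5/9 (O = 2/9 + (1/9)*(-7) = 2/9 - 7/9 = -5/9 ≈ -0.55556)
(O + 37)*g(4) = (-5/9 + 37)*7 = (328/9)*7 = 2296/9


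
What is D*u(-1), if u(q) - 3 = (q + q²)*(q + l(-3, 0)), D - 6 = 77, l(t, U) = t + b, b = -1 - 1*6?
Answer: 249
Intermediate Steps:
b = -7 (b = -1 - 6 = -7)
l(t, U) = -7 + t (l(t, U) = t - 7 = -7 + t)
D = 83 (D = 6 + 77 = 83)
u(q) = 3 + (-10 + q)*(q + q²) (u(q) = 3 + (q + q²)*(q + (-7 - 3)) = 3 + (q + q²)*(q - 10) = 3 + (q + q²)*(-10 + q) = 3 + (-10 + q)*(q + q²))
D*u(-1) = 83*(3 + (-1)³ - 10*(-1) - 9*(-1)²) = 83*(3 - 1 + 10 - 9*1) = 83*(3 - 1 + 10 - 9) = 83*3 = 249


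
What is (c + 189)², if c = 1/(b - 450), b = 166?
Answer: 2881005625/80656 ≈ 35720.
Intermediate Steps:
c = -1/284 (c = 1/(166 - 450) = 1/(-284) = -1/284 ≈ -0.0035211)
(c + 189)² = (-1/284 + 189)² = (53675/284)² = 2881005625/80656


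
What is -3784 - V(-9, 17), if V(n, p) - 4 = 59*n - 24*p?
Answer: -2849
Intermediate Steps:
V(n, p) = 4 - 24*p + 59*n (V(n, p) = 4 + (59*n - 24*p) = 4 + (-24*p + 59*n) = 4 - 24*p + 59*n)
-3784 - V(-9, 17) = -3784 - (4 - 24*17 + 59*(-9)) = -3784 - (4 - 408 - 531) = -3784 - 1*(-935) = -3784 + 935 = -2849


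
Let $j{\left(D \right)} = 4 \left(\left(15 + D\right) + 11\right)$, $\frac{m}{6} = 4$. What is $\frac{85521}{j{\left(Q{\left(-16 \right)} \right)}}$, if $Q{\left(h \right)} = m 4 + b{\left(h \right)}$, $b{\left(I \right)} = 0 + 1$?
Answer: $\frac{28507}{164} \approx 173.82$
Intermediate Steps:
$m = 24$ ($m = 6 \cdot 4 = 24$)
$b{\left(I \right)} = 1$
$Q{\left(h \right)} = 97$ ($Q{\left(h \right)} = 24 \cdot 4 + 1 = 96 + 1 = 97$)
$j{\left(D \right)} = 104 + 4 D$ ($j{\left(D \right)} = 4 \left(26 + D\right) = 104 + 4 D$)
$\frac{85521}{j{\left(Q{\left(-16 \right)} \right)}} = \frac{85521}{104 + 4 \cdot 97} = \frac{85521}{104 + 388} = \frac{85521}{492} = 85521 \cdot \frac{1}{492} = \frac{28507}{164}$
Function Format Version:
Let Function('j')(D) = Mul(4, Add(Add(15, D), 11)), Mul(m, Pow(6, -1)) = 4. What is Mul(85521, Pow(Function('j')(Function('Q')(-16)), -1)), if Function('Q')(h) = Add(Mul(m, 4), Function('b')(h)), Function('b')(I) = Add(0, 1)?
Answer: Rational(28507, 164) ≈ 173.82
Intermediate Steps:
m = 24 (m = Mul(6, 4) = 24)
Function('b')(I) = 1
Function('Q')(h) = 97 (Function('Q')(h) = Add(Mul(24, 4), 1) = Add(96, 1) = 97)
Function('j')(D) = Add(104, Mul(4, D)) (Function('j')(D) = Mul(4, Add(26, D)) = Add(104, Mul(4, D)))
Mul(85521, Pow(Function('j')(Function('Q')(-16)), -1)) = Mul(85521, Pow(Add(104, Mul(4, 97)), -1)) = Mul(85521, Pow(Add(104, 388), -1)) = Mul(85521, Pow(492, -1)) = Mul(85521, Rational(1, 492)) = Rational(28507, 164)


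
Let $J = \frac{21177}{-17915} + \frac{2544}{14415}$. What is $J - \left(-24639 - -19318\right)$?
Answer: $\frac{91590699402}{17216315} \approx 5320.0$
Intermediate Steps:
$J = - \frac{17312713}{17216315}$ ($J = 21177 \left(- \frac{1}{17915}\right) + 2544 \cdot \frac{1}{14415} = - \frac{21177}{17915} + \frac{848}{4805} = - \frac{17312713}{17216315} \approx -1.0056$)
$J - \left(-24639 - -19318\right) = - \frac{17312713}{17216315} - \left(-24639 - -19318\right) = - \frac{17312713}{17216315} - \left(-24639 + 19318\right) = - \frac{17312713}{17216315} - -5321 = - \frac{17312713}{17216315} + 5321 = \frac{91590699402}{17216315}$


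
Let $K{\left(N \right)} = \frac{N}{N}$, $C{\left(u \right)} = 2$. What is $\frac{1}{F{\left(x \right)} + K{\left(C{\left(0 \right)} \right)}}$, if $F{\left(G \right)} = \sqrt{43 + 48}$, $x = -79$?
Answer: $- \frac{1}{90} + \frac{\sqrt{91}}{90} \approx 0.094882$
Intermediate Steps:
$K{\left(N \right)} = 1$
$F{\left(G \right)} = \sqrt{91}$
$\frac{1}{F{\left(x \right)} + K{\left(C{\left(0 \right)} \right)}} = \frac{1}{\sqrt{91} + 1} = \frac{1}{1 + \sqrt{91}}$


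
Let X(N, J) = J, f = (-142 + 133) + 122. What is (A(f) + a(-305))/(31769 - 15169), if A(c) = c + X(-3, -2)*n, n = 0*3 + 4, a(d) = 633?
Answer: 369/8300 ≈ 0.044458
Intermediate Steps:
f = 113 (f = -9 + 122 = 113)
n = 4 (n = 0 + 4 = 4)
A(c) = -8 + c (A(c) = c - 2*4 = c - 8 = -8 + c)
(A(f) + a(-305))/(31769 - 15169) = ((-8 + 113) + 633)/(31769 - 15169) = (105 + 633)/16600 = 738*(1/16600) = 369/8300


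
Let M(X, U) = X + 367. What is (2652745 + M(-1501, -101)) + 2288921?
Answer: 4940532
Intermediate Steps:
M(X, U) = 367 + X
(2652745 + M(-1501, -101)) + 2288921 = (2652745 + (367 - 1501)) + 2288921 = (2652745 - 1134) + 2288921 = 2651611 + 2288921 = 4940532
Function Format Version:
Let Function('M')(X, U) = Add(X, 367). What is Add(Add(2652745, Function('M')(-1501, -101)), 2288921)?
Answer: 4940532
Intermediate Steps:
Function('M')(X, U) = Add(367, X)
Add(Add(2652745, Function('M')(-1501, -101)), 2288921) = Add(Add(2652745, Add(367, -1501)), 2288921) = Add(Add(2652745, -1134), 2288921) = Add(2651611, 2288921) = 4940532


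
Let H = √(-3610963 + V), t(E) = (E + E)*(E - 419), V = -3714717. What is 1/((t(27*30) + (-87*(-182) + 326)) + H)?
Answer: 32479/21098075104 - I*√457855/105490375520 ≈ 1.5394e-6 - 6.4143e-9*I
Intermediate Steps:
t(E) = 2*E*(-419 + E) (t(E) = (2*E)*(-419 + E) = 2*E*(-419 + E))
H = 4*I*√457855 (H = √(-3610963 - 3714717) = √(-7325680) = 4*I*√457855 ≈ 2706.6*I)
1/((t(27*30) + (-87*(-182) + 326)) + H) = 1/((2*(27*30)*(-419 + 27*30) + (-87*(-182) + 326)) + 4*I*√457855) = 1/((2*810*(-419 + 810) + (15834 + 326)) + 4*I*√457855) = 1/((2*810*391 + 16160) + 4*I*√457855) = 1/((633420 + 16160) + 4*I*√457855) = 1/(649580 + 4*I*√457855)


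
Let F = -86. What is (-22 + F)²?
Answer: 11664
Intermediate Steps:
(-22 + F)² = (-22 - 86)² = (-108)² = 11664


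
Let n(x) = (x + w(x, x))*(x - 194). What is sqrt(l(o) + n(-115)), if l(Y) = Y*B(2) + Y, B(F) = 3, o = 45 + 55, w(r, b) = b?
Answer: sqrt(71470) ≈ 267.34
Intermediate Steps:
o = 100
n(x) = 2*x*(-194 + x) (n(x) = (x + x)*(x - 194) = (2*x)*(-194 + x) = 2*x*(-194 + x))
l(Y) = 4*Y (l(Y) = Y*3 + Y = 3*Y + Y = 4*Y)
sqrt(l(o) + n(-115)) = sqrt(4*100 + 2*(-115)*(-194 - 115)) = sqrt(400 + 2*(-115)*(-309)) = sqrt(400 + 71070) = sqrt(71470)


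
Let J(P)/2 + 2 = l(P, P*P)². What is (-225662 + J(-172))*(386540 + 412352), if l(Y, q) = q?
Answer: 1398221134705832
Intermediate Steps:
J(P) = -4 + 2*P⁴ (J(P) = -4 + 2*(P*P)² = -4 + 2*(P²)² = -4 + 2*P⁴)
(-225662 + J(-172))*(386540 + 412352) = (-225662 + (-4 + 2*(-172)⁴))*(386540 + 412352) = (-225662 + (-4 + 2*875213056))*798892 = (-225662 + (-4 + 1750426112))*798892 = (-225662 + 1750426108)*798892 = 1750200446*798892 = 1398221134705832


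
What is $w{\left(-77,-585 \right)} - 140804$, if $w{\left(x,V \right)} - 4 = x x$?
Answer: $-134871$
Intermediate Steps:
$w{\left(x,V \right)} = 4 + x^{2}$ ($w{\left(x,V \right)} = 4 + x x = 4 + x^{2}$)
$w{\left(-77,-585 \right)} - 140804 = \left(4 + \left(-77\right)^{2}\right) - 140804 = \left(4 + 5929\right) - 140804 = 5933 - 140804 = -134871$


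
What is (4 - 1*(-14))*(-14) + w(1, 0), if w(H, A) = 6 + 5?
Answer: -241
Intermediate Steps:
w(H, A) = 11
(4 - 1*(-14))*(-14) + w(1, 0) = (4 - 1*(-14))*(-14) + 11 = (4 + 14)*(-14) + 11 = 18*(-14) + 11 = -252 + 11 = -241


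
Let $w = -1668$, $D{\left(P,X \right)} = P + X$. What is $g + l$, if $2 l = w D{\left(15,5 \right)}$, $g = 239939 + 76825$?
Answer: $300084$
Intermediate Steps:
$g = 316764$
$l = -16680$ ($l = \frac{\left(-1668\right) \left(15 + 5\right)}{2} = \frac{\left(-1668\right) 20}{2} = \frac{1}{2} \left(-33360\right) = -16680$)
$g + l = 316764 - 16680 = 300084$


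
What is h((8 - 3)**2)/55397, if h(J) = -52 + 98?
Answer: 46/55397 ≈ 0.00083037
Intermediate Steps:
h(J) = 46
h((8 - 3)**2)/55397 = 46/55397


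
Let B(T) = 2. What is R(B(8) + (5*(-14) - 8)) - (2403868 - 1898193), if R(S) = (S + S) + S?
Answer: -505903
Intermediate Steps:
R(S) = 3*S (R(S) = 2*S + S = 3*S)
R(B(8) + (5*(-14) - 8)) - (2403868 - 1898193) = 3*(2 + (5*(-14) - 8)) - (2403868 - 1898193) = 3*(2 + (-70 - 8)) - 1*505675 = 3*(2 - 78) - 505675 = 3*(-76) - 505675 = -228 - 505675 = -505903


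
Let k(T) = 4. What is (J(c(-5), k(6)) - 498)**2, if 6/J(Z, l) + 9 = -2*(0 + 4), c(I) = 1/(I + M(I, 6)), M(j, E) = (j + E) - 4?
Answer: 71774784/289 ≈ 2.4836e+5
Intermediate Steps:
M(j, E) = -4 + E + j (M(j, E) = (E + j) - 4 = -4 + E + j)
c(I) = 1/(2 + 2*I) (c(I) = 1/(I + (-4 + 6 + I)) = 1/(I + (2 + I)) = 1/(2 + 2*I))
J(Z, l) = -6/17 (J(Z, l) = 6/(-9 - 2*(0 + 4)) = 6/(-9 - 2*4) = 6/(-9 - 8) = 6/(-17) = 6*(-1/17) = -6/17)
(J(c(-5), k(6)) - 498)**2 = (-6/17 - 498)**2 = (-8472/17)**2 = 71774784/289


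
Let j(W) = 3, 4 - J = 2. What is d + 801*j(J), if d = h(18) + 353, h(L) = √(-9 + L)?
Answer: 2759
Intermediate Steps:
J = 2 (J = 4 - 1*2 = 4 - 2 = 2)
d = 356 (d = √(-9 + 18) + 353 = √9 + 353 = 3 + 353 = 356)
d + 801*j(J) = 356 + 801*3 = 356 + 2403 = 2759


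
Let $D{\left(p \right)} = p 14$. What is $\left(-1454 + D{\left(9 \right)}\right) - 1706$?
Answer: $-3034$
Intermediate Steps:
$D{\left(p \right)} = 14 p$
$\left(-1454 + D{\left(9 \right)}\right) - 1706 = \left(-1454 + 14 \cdot 9\right) - 1706 = \left(-1454 + 126\right) - 1706 = -1328 - 1706 = -3034$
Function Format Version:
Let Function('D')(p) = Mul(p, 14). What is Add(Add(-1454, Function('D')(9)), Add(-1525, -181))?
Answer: -3034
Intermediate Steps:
Function('D')(p) = Mul(14, p)
Add(Add(-1454, Function('D')(9)), Add(-1525, -181)) = Add(Add(-1454, Mul(14, 9)), Add(-1525, -181)) = Add(Add(-1454, 126), -1706) = Add(-1328, -1706) = -3034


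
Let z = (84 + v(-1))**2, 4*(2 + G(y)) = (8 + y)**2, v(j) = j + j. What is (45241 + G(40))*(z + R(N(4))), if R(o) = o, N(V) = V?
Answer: 308243320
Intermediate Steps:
v(j) = 2*j
G(y) = -2 + (8 + y)**2/4
z = 6724 (z = (84 + 2*(-1))**2 = (84 - 2)**2 = 82**2 = 6724)
(45241 + G(40))*(z + R(N(4))) = (45241 + (-2 + (8 + 40)**2/4))*(6724 + 4) = (45241 + (-2 + (1/4)*48**2))*6728 = (45241 + (-2 + (1/4)*2304))*6728 = (45241 + (-2 + 576))*6728 = (45241 + 574)*6728 = 45815*6728 = 308243320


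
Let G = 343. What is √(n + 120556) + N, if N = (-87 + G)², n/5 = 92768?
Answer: 65536 + 2*√146099 ≈ 66301.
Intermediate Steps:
n = 463840 (n = 5*92768 = 463840)
N = 65536 (N = (-87 + 343)² = 256² = 65536)
√(n + 120556) + N = √(463840 + 120556) + 65536 = √584396 + 65536 = 2*√146099 + 65536 = 65536 + 2*√146099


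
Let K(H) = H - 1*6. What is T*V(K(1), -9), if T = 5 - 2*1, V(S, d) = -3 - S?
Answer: 6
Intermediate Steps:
K(H) = -6 + H (K(H) = H - 6 = -6 + H)
T = 3 (T = 5 - 2 = 3)
T*V(K(1), -9) = 3*(-3 - (-6 + 1)) = 3*(-3 - 1*(-5)) = 3*(-3 + 5) = 3*2 = 6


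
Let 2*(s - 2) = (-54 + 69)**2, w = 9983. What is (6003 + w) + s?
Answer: 32201/2 ≈ 16101.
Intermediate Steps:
s = 229/2 (s = 2 + (-54 + 69)**2/2 = 2 + (1/2)*15**2 = 2 + (1/2)*225 = 2 + 225/2 = 229/2 ≈ 114.50)
(6003 + w) + s = (6003 + 9983) + 229/2 = 15986 + 229/2 = 32201/2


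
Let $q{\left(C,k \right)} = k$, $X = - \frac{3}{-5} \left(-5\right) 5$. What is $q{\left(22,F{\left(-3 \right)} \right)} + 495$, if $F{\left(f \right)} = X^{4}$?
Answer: $51120$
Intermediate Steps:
$X = -15$ ($X = \left(-3\right) \left(- \frac{1}{5}\right) \left(-5\right) 5 = \frac{3}{5} \left(-5\right) 5 = \left(-3\right) 5 = -15$)
$F{\left(f \right)} = 50625$ ($F{\left(f \right)} = \left(-15\right)^{4} = 50625$)
$q{\left(22,F{\left(-3 \right)} \right)} + 495 = 50625 + 495 = 51120$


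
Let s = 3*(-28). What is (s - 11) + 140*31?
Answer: 4245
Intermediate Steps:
s = -84
(s - 11) + 140*31 = (-84 - 11) + 140*31 = -95 + 4340 = 4245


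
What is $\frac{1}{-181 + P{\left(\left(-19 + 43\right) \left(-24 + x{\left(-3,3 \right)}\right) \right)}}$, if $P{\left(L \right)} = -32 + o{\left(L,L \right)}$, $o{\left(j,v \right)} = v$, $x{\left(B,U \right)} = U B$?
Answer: $- \frac{1}{1005} \approx -0.00099503$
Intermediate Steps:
$x{\left(B,U \right)} = B U$
$P{\left(L \right)} = -32 + L$
$\frac{1}{-181 + P{\left(\left(-19 + 43\right) \left(-24 + x{\left(-3,3 \right)}\right) \right)}} = \frac{1}{-181 + \left(-32 + \left(-19 + 43\right) \left(-24 - 9\right)\right)} = \frac{1}{-181 + \left(-32 + 24 \left(-24 - 9\right)\right)} = \frac{1}{-181 + \left(-32 + 24 \left(-33\right)\right)} = \frac{1}{-181 - 824} = \frac{1}{-1005} = - \frac{1}{1005}$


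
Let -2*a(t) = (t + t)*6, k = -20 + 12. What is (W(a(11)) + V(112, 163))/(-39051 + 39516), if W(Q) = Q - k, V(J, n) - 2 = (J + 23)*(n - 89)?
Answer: 9934/465 ≈ 21.363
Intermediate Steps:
k = -8
a(t) = -6*t (a(t) = -(t + t)*6/2 = -2*t*6/2 = -6*t)
V(J, n) = 2 + (-89 + n)*(23 + J) (V(J, n) = 2 + (J + 23)*(n - 89) = 2 + (23 + J)*(-89 + n) = 2 + (-89 + n)*(23 + J))
W(Q) = 8 + Q (W(Q) = Q - 1*(-8) = Q + 8 = 8 + Q)
(W(a(11)) + V(112, 163))/(-39051 + 39516) = ((8 - 6*11) + (-2045 - 89*112 + 23*163 + 112*163))/(-39051 + 39516) = ((8 - 66) + (-2045 - 9968 + 3749 + 18256))/465 = (-58 + 9992)*(1/465) = 9934*(1/465) = 9934/465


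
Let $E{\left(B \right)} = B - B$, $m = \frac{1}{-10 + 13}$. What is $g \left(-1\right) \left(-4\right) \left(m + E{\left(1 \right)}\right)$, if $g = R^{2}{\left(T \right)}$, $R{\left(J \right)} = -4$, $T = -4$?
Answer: $\frac{64}{3} \approx 21.333$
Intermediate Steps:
$g = 16$ ($g = \left(-4\right)^{2} = 16$)
$m = \frac{1}{3} \approx 0.33333$
$E{\left(B \right)} = 0$
$g \left(-1\right) \left(-4\right) \left(m + E{\left(1 \right)}\right) = 16 \left(-1\right) \left(-4\right) \left(\frac{1}{3} + 0\right) = \left(-16\right) \left(-4\right) \frac{1}{3} = 64 \cdot \frac{1}{3} = \frac{64}{3}$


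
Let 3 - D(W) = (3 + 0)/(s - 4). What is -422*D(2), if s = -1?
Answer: -7596/5 ≈ -1519.2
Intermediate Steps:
D(W) = 18/5 (D(W) = 3 - (3 + 0)/(-1 - 4) = 3 - 3/(-5) = 3 - 3*(-1)/5 = 3 - 1*(-⅗) = 3 + ⅗ = 18/5)
-422*D(2) = -422*18/5 = -7596/5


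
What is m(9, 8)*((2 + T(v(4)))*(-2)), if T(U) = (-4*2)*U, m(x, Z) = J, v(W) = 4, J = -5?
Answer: -300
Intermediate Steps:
m(x, Z) = -5
T(U) = -8*U
m(9, 8)*((2 + T(v(4)))*(-2)) = -5*(2 - 8*4)*(-2) = -5*(2 - 32)*(-2) = -(-150)*(-2) = -5*60 = -300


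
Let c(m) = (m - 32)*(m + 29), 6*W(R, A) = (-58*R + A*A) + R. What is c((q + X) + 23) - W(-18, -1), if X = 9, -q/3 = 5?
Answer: -5167/6 ≈ -861.17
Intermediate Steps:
q = -15 (q = -3*5 = -15)
W(R, A) = -19*R/2 + A²/6 (W(R, A) = ((-58*R + A*A) + R)/6 = ((-58*R + A²) + R)/6 = ((A² - 58*R) + R)/6 = (A² - 57*R)/6 = -19*R/2 + A²/6)
c(m) = (-32 + m)*(29 + m)
c((q + X) + 23) - W(-18, -1) = (-928 + ((-15 + 9) + 23)² - 3*((-15 + 9) + 23)) - (-19/2*(-18) + (⅙)*(-1)²) = (-928 + (-6 + 23)² - 3*(-6 + 23)) - (171 + (⅙)*1) = (-928 + 17² - 3*17) - (171 + ⅙) = (-928 + 289 - 51) - 1*1027/6 = -690 - 1027/6 = -5167/6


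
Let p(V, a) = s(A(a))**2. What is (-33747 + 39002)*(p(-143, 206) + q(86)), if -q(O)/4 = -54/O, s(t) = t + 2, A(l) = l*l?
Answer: 406959314877000/43 ≈ 9.4642e+12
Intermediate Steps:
A(l) = l**2
s(t) = 2 + t
q(O) = 216/O (q(O) = -(-216)/O = 216/O)
p(V, a) = (2 + a**2)**2
(-33747 + 39002)*(p(-143, 206) + q(86)) = (-33747 + 39002)*((2 + 206**2)**2 + 216/86) = 5255*((2 + 42436)**2 + 216*(1/86)) = 5255*(42438**2 + 108/43) = 5255*(1800983844 + 108/43) = 5255*(77442305400/43) = 406959314877000/43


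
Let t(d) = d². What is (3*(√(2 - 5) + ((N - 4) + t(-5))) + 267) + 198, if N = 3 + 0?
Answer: 537 + 3*I*√3 ≈ 537.0 + 5.1962*I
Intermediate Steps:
N = 3
(3*(√(2 - 5) + ((N - 4) + t(-5))) + 267) + 198 = (3*(√(2 - 5) + ((3 - 4) + (-5)²)) + 267) + 198 = (3*(√(-3) + (-1 + 25)) + 267) + 198 = (3*(I*√3 + 24) + 267) + 198 = (3*(24 + I*√3) + 267) + 198 = ((72 + 3*I*√3) + 267) + 198 = (339 + 3*I*√3) + 198 = 537 + 3*I*√3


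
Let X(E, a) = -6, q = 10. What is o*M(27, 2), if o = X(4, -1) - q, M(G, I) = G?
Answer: -432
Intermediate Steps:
o = -16 (o = -6 - 1*10 = -6 - 10 = -16)
o*M(27, 2) = -16*27 = -432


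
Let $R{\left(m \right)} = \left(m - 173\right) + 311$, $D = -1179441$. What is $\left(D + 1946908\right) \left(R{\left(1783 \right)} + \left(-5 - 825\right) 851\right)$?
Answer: $-540610662003$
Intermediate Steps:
$R{\left(m \right)} = 138 + m$ ($R{\left(m \right)} = \left(-173 + m\right) + 311 = 138 + m$)
$\left(D + 1946908\right) \left(R{\left(1783 \right)} + \left(-5 - 825\right) 851\right) = \left(-1179441 + 1946908\right) \left(\left(138 + 1783\right) + \left(-5 - 825\right) 851\right) = 767467 \left(1921 - 706330\right) = 767467 \left(-704409\right) = -540610662003$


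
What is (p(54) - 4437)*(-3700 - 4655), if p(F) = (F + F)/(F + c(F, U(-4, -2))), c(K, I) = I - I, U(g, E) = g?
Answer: 37054425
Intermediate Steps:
c(K, I) = 0
p(F) = 2 (p(F) = (F + F)/(F + 0) = (2*F)/F = 2)
(p(54) - 4437)*(-3700 - 4655) = (2 - 4437)*(-3700 - 4655) = -4435*(-8355) = 37054425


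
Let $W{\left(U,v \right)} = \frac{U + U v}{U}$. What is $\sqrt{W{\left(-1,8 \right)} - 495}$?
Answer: $9 i \sqrt{6} \approx 22.045 i$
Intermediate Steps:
$W{\left(U,v \right)} = \frac{U + U v}{U}$
$\sqrt{W{\left(-1,8 \right)} - 495} = \sqrt{\left(1 + 8\right) - 495} = \sqrt{9 - 495} = \sqrt{-486} = 9 i \sqrt{6}$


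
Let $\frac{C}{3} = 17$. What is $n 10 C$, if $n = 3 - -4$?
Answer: $3570$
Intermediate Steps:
$C = 51$ ($C = 3 \cdot 17 = 51$)
$n = 7$ ($n = 3 + 4 = 7$)
$n 10 C = 7 \cdot 10 \cdot 51 = 70 \cdot 51 = 3570$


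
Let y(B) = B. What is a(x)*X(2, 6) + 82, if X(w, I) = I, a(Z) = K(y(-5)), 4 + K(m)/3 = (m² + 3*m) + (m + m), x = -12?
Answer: 10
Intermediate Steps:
K(m) = -12 + 3*m² + 15*m (K(m) = -12 + 3*((m² + 3*m) + (m + m)) = -12 + 3*((m² + 3*m) + 2*m) = -12 + 3*(m² + 5*m) = -12 + (3*m² + 15*m) = -12 + 3*m² + 15*m)
a(Z) = -12 (a(Z) = -12 + 3*(-5)² + 15*(-5) = -12 + 3*25 - 75 = -12 + 75 - 75 = -12)
a(x)*X(2, 6) + 82 = -12*6 + 82 = -72 + 82 = 10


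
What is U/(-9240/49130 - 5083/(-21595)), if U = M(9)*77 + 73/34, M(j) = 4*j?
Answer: 588653116555/10037998 ≈ 58643.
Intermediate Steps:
U = 94321/34 (U = (4*9)*77 + 73/34 = 36*77 + 73*(1/34) = 2772 + 73/34 = 94321/34 ≈ 2774.1)
U/(-9240/49130 - 5083/(-21595)) = 94321/(34*(-9240/49130 - 5083/(-21595))) = 94321/(34*(-9240*1/49130 - 5083*(-1/21595))) = 94321/(34*(-924/4913 + 5083/21595)) = 94321/(34*(5018999/106096235)) = (94321/34)*(106096235/5018999) = 588653116555/10037998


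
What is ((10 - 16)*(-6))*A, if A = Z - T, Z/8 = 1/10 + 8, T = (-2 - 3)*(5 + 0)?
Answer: 16164/5 ≈ 3232.8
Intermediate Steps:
T = -25 (T = -5*5 = -25)
Z = 324/5 (Z = 8*(1/10 + 8) = 8*(81/10) = 324/5 ≈ 64.800)
A = 449/5 (A = 324/5 - 1*(-25) = 324/5 + 25 = 449/5 ≈ 89.800)
((10 - 16)*(-6))*A = ((10 - 16)*(-6))*(449/5) = -6*(-6)*(449/5) = 36*(449/5) = 16164/5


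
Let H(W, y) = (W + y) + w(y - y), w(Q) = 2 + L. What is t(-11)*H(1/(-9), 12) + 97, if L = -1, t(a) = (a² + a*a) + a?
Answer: 9223/3 ≈ 3074.3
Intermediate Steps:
t(a) = a + 2*a² (t(a) = (a² + a²) + a = 2*a² + a = a + 2*a²)
w(Q) = 1 (w(Q) = 2 - 1 = 1)
H(W, y) = 1 + W + y (H(W, y) = (W + y) + 1 = 1 + W + y)
t(-11)*H(1/(-9), 12) + 97 = (-11*(1 + 2*(-11)))*(1 + 1/(-9) + 12) + 97 = (-11*(1 - 22))*(1 - ⅑ + 12) + 97 = -11*(-21)*(116/9) + 97 = 231*(116/9) + 97 = 8932/3 + 97 = 9223/3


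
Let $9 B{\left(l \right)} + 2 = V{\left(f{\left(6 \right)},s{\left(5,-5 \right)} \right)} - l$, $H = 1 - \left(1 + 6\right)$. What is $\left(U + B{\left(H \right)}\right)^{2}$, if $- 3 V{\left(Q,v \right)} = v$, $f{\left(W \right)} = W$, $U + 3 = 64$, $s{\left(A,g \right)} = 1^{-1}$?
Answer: $\frac{2748964}{729} \approx 3770.9$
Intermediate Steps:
$s{\left(A,g \right)} = 1$
$U = 61$ ($U = -3 + 64 = 61$)
$V{\left(Q,v \right)} = - \frac{v}{3}$
$H = -6$ ($H = 1 - 7 = -6$)
$B{\left(l \right)} = - \frac{7}{27} - \frac{l}{9}$ ($B{\left(l \right)} = - \frac{2}{9} + \frac{\left(- \frac{1}{3}\right) 1 - l}{9} = - \frac{2}{9} + \frac{- \frac{1}{3} - l}{9} = - \frac{2}{9} - \left(\frac{1}{27} + \frac{l}{9}\right) = - \frac{7}{27} - \frac{l}{9}$)
$\left(U + B{\left(H \right)}\right)^{2} = \left(61 - - \frac{11}{27}\right)^{2} = \left(61 + \left(- \frac{7}{27} + \frac{2}{3}\right)\right)^{2} = \left(61 + \frac{11}{27}\right)^{2} = \left(\frac{1658}{27}\right)^{2} = \frac{2748964}{729}$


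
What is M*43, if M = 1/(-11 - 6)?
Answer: -43/17 ≈ -2.5294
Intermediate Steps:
M = -1/17 (M = 1/(-17) = -1/17 ≈ -0.058824)
M*43 = -1/17*43 = -43/17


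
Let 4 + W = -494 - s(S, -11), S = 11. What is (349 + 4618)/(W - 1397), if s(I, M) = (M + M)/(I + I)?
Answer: -4967/1894 ≈ -2.6225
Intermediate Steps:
s(I, M) = M/I (s(I, M) = (2*M)/((2*I)) = (2*M)*(1/(2*I)) = M/I)
W = -497 (W = -4 + (-494 - (-11)/11) = -4 + (-494 - 1*(-1)) = -4 + (-494 + 1) = -4 - 493 = -497)
(349 + 4618)/(W - 1397) = (349 + 4618)/(-497 - 1397) = 4967/(-1894) = 4967*(-1/1894) = -4967/1894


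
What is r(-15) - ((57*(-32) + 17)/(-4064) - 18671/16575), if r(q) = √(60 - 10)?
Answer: 45927919/67360800 + 5*√2 ≈ 7.7529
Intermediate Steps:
r(q) = 5*√2 (r(q) = √50 = 5*√2)
r(-15) - ((57*(-32) + 17)/(-4064) - 18671/16575) = 5*√2 - ((57*(-32) + 17)/(-4064) - 18671/16575) = 5*√2 - ((-1824 + 17)*(-1/4064) - 18671*1/16575) = 5*√2 - (-1807*(-1/4064) - 18671/16575) = 5*√2 - (1807/4064 - 18671/16575) = 5*√2 - 1*(-45927919/67360800) = 5*√2 + 45927919/67360800 = 45927919/67360800 + 5*√2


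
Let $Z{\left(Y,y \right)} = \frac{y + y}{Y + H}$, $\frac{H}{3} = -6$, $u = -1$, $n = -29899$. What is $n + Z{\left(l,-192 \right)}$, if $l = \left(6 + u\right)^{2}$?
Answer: $- \frac{209677}{7} \approx -29954.0$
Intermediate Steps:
$H = -18$ ($H = 3 \left(-6\right) = -18$)
$l = 25$ ($l = \left(6 - 1\right)^{2} = 5^{2} = 25$)
$Z{\left(Y,y \right)} = \frac{2 y}{-18 + Y}$ ($Z{\left(Y,y \right)} = \frac{y + y}{Y - 18} = \frac{2 y}{-18 + Y}$)
$n + Z{\left(l,-192 \right)} = -29899 + 2 \left(-192\right) \frac{1}{-18 + 25} = -29899 + 2 \left(-192\right) \frac{1}{7} = -29899 - \frac{384}{7} = - \frac{209677}{7}$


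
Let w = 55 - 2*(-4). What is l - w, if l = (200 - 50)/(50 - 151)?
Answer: -6513/101 ≈ -64.485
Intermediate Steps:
w = 63 (w = 55 - 1*(-8) = 55 + 8 = 63)
l = -150/101 (l = 150/(-101) = 150*(-1/101) = -150/101 ≈ -1.4851)
l - w = -150/101 - 1*63 = -150/101 - 63 = -6513/101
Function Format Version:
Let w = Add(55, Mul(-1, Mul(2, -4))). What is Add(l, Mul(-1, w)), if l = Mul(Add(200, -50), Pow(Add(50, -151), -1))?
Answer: Rational(-6513, 101) ≈ -64.485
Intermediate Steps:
w = 63 (w = Add(55, Mul(-1, -8)) = Add(55, 8) = 63)
l = Rational(-150, 101) (l = Mul(150, Pow(-101, -1)) = Mul(150, Rational(-1, 101)) = Rational(-150, 101) ≈ -1.4851)
Add(l, Mul(-1, w)) = Add(Rational(-150, 101), Mul(-1, 63)) = Add(Rational(-150, 101), -63) = Rational(-6513, 101)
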